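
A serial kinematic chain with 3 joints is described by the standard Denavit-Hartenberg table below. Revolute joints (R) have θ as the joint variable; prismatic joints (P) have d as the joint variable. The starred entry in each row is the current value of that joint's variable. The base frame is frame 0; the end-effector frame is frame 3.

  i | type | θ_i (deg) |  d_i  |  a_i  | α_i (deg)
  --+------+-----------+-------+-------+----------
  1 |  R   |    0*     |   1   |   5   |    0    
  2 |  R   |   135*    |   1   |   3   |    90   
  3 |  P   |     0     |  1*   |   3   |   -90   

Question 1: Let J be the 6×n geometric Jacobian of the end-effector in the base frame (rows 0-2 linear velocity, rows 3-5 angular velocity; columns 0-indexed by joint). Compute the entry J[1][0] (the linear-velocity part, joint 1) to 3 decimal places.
axis z_0 = ẑ; lever o_n−o_0 = (1.4645,4.9497,2.0000)
cross product → J_v[:, 0] = (-4.9497,1.4645,0.0000)
J_ω[:, 0] = z_0
entry J[1][0] = 1.4645

1.464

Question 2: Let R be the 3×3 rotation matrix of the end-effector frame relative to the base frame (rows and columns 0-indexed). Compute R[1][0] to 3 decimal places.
End-effector x-axis (col 0 of R) = (-0.7071,0.7071,0.0000)
R[1][0] = 0.7071

0.707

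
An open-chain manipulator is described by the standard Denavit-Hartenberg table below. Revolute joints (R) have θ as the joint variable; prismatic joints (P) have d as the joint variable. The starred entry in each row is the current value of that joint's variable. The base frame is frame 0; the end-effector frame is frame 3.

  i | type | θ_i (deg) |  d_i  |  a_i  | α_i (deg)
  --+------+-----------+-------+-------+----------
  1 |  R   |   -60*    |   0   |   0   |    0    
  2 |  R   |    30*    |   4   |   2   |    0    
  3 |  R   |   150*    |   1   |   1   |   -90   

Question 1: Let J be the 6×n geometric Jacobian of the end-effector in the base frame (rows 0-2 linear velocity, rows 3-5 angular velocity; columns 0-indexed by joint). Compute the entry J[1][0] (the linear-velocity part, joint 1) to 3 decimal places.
1.232

axis z_0 = ẑ; lever o_n−o_0 = (1.2321,-0.1340,5.0000)
cross product → J_v[:, 0] = (0.1340,1.2321,-0.0000)
J_ω[:, 0] = z_0
entry J[1][0] = 1.2321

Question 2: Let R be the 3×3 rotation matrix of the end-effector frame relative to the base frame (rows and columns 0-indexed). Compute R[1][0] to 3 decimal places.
End-effector x-axis (col 0 of R) = (-0.5000,0.8660,0.0000)
R[1][0] = 0.8660

0.866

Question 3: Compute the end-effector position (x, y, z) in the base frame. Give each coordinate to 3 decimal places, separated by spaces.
1.232 -0.134 5.000

after link 1: o_1 = (0.0000, 0.0000, 0.0000)
after link 2: o_2 = (1.7321, -1.0000, 4.0000)
after link 3: o_3 = (1.2321, -0.1340, 5.0000)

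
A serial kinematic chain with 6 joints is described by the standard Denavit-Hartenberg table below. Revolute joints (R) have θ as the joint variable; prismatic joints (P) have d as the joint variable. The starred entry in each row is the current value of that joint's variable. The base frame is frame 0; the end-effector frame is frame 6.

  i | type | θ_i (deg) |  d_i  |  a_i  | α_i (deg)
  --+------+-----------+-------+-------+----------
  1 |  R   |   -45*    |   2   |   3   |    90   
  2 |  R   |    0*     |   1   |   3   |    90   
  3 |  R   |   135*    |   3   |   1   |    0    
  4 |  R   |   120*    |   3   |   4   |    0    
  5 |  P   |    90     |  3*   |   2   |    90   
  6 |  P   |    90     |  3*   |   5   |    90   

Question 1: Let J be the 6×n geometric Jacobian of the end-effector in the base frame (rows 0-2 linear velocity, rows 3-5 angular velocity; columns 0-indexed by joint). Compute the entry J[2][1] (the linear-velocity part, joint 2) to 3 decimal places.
axis z_1 = (-0.7071,-0.7071,0.0000); lever o_n−o_1 = (5.6463,2.2338,-14.0000)
cross product → J_v[:, 1] = (9.8995,-9.8995,2.4130)
J_ω[:, 1] = z_1
entry J[2][1] = 2.4130

2.413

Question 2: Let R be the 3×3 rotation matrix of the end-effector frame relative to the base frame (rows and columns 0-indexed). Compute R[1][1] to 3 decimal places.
End-effector y-axis (col 1 of R) = (0.5000,0.8660,-0.0000)
R[1][1] = 0.8660

0.866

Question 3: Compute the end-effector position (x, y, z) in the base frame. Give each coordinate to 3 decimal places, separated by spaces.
7.768 0.112 -12.000

after link 1: o_1 = (2.1213, -2.1213, 2.0000)
after link 2: o_2 = (3.5355, -4.9497, 2.0000)
after link 3: o_3 = (2.5355, -4.9497, -1.0000)
after link 4: o_4 = (4.5355, -1.4856, -4.0000)
after link 5: o_5 = (6.2676, -2.4856, -7.0000)
after link 6: o_6 = (7.7676, 0.1124, -12.0000)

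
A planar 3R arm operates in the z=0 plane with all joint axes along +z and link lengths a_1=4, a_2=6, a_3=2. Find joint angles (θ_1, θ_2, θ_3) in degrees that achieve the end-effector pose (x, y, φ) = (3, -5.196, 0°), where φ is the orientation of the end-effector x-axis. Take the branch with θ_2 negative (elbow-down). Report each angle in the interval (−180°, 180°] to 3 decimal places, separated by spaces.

0.002 -120.002 120.000

wrist centre = target − a_3·(cos φ, sin φ) = (1.0000, -5.1960)
cos θ_2 = (27.9984−4²−6²)/(2·4·6) = -0.5000; θ_2 = -120.0022° (elbow-down)
β = atan2(-5.1960,1.0000) = -79.1063°; ψ = atan2(-5.1960,0.9998) = -79.1085°
θ_1 = β − ψ = 0.0022°
θ_3 = φ − θ_1 − θ_2 = 120.0000° (wrapped to (-180°,180°])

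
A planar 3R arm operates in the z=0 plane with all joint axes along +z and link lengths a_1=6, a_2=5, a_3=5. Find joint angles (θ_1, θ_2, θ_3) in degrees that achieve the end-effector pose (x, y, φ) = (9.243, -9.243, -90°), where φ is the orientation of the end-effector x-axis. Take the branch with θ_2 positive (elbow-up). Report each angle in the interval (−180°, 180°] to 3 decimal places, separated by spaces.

-44.995 44.987 -89.992

wrist centre = target − a_3·(cos φ, sin φ) = (9.2430, -4.2430)
cos θ_2 = (103.4361−6²−5²)/(2·6·5) = 0.7073; θ_2 = 44.9869° (elbow-up)
β = atan2(-4.2430,9.2430) = -24.6575°; ψ = atan2(3.5347,9.5363) = 20.3377°
θ_1 = β − ψ = -44.9951°
θ_3 = φ − θ_1 − θ_2 = -89.9918° (wrapped to (-180°,180°])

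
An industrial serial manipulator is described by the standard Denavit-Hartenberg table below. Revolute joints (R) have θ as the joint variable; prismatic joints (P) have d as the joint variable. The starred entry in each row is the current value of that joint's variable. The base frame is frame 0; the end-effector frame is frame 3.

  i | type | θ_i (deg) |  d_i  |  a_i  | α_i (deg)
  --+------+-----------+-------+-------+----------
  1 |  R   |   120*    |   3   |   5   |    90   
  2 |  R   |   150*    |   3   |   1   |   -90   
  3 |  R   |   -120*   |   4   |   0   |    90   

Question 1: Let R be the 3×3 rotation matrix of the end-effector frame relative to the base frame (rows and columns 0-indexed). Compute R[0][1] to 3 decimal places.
End-effector y-axis (col 1 of R) = (0.2500,-0.4330,-0.8660)
R[0][1] = 0.2500

0.250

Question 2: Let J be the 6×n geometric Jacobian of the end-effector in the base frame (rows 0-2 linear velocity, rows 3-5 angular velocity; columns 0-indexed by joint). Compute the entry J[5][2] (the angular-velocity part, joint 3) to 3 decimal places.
-0.866

axis z_2 = (0.2500,-0.4330,-0.8660); lever o_n−o_2 = (1.0000,-1.7321,-3.4641)
cross product → J_v[:, 2] = (0.0000,-0.0000,0.0000)
J_ω[:, 2] = z_2
entry J[5][2] = -0.8660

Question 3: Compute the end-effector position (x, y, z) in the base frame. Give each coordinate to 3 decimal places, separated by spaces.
1.531 3.348 0.036

after link 1: o_1 = (-2.5000, 4.3301, 3.0000)
after link 2: o_2 = (0.5311, 5.0801, 3.5000)
after link 3: o_3 = (1.5311, 3.3481, 0.0359)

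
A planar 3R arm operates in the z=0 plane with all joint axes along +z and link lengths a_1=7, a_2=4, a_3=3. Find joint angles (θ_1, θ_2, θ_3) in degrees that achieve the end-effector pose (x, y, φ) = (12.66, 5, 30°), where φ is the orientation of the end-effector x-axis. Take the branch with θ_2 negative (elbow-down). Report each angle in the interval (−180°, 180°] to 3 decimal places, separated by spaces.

30.004 -30.010 30.006

wrist centre = target − a_3·(cos φ, sin φ) = (10.0619, 3.5000)
cos θ_2 = (113.4923−7²−4²)/(2·7·4) = 0.8659; θ_2 = -30.0105° (elbow-down)
β = atan2(3.5000,10.0619) = 19.1800°; ψ = atan2(-2.0006,10.4637) = -10.8241°
θ_1 = β − ψ = 30.0042°
θ_3 = φ − θ_1 − θ_2 = 30.0063° (wrapped to (-180°,180°])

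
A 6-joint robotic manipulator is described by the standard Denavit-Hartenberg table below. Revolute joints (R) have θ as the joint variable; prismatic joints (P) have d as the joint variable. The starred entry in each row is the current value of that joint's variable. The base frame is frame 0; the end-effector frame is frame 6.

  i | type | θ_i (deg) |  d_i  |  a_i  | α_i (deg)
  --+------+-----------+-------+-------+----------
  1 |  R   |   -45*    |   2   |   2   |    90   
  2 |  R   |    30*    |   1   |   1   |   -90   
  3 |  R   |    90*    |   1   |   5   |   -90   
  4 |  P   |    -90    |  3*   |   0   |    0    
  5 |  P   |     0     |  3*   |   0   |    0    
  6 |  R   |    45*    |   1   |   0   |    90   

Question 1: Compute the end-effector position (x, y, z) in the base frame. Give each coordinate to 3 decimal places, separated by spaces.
0.215 5.442 -0.134

after link 1: o_1 = (1.4142, -1.4142, 2.0000)
after link 2: o_2 = (1.3195, -2.7337, 2.5000)
after link 3: o_3 = (4.5015, 1.1554, 3.3660)
after link 4: o_4 = (2.6643, 2.9925, 1.8660)
after link 5: o_5 = (0.8272, 4.8296, 0.3660)
after link 6: o_6 = (0.2149, 5.4420, -0.1340)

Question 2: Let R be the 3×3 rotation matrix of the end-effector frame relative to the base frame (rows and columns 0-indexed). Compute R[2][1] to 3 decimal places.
-0.500

End-effector y-axis (col 1 of R) = (-0.6124,0.6124,-0.5000)
R[2][1] = -0.5000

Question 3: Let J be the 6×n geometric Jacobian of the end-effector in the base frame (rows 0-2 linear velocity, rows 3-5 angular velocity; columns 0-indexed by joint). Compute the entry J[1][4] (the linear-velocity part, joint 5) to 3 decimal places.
0.612

prismatic axis z_4 = (-0.6124,0.6124,-0.5000)
J_v[:, 4] = z_4; J_ω[:, 4] = (0,0,0)
entry J[1][4] = 0.6124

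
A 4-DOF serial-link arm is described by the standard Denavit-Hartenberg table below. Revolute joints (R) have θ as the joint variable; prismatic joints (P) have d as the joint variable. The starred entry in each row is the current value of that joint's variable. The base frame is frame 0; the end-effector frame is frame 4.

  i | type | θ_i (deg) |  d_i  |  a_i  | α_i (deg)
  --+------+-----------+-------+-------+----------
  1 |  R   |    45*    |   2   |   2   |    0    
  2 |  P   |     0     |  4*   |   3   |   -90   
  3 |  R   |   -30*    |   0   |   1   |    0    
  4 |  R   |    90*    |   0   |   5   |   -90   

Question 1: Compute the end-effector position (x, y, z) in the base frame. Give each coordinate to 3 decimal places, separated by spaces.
after link 1: o_1 = (1.4142, 1.4142, 2.0000)
after link 2: o_2 = (3.5355, 3.5355, 6.0000)
after link 3: o_3 = (4.1479, 4.1479, 6.5000)
after link 4: o_4 = (5.9157, 5.9157, 2.1699)

5.916 5.916 2.170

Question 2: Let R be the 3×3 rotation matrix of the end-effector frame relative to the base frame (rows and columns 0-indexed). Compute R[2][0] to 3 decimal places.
-0.866

End-effector x-axis (col 0 of R) = (0.3536,0.3536,-0.8660)
R[2][0] = -0.8660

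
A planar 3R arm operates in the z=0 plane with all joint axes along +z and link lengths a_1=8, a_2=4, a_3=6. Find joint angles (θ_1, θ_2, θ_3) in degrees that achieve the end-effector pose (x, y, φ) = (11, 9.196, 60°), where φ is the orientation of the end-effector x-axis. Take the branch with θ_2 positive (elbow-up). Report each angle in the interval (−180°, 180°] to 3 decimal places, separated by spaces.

-0.001 90.001 -30.000

wrist centre = target − a_3·(cos φ, sin φ) = (8.0000, 3.9998)
cos θ_2 = (79.9988−8²−4²)/(2·8·4) = -0.0000; θ_2 = 90.0011° (elbow-up)
β = atan2(3.9998,8.0000) = 26.5642°; ψ = atan2(4.0000,7.9999) = 26.5653°
θ_1 = β − ψ = -0.0011°
θ_3 = φ − θ_1 − θ_2 = -30.0000° (wrapped to (-180°,180°])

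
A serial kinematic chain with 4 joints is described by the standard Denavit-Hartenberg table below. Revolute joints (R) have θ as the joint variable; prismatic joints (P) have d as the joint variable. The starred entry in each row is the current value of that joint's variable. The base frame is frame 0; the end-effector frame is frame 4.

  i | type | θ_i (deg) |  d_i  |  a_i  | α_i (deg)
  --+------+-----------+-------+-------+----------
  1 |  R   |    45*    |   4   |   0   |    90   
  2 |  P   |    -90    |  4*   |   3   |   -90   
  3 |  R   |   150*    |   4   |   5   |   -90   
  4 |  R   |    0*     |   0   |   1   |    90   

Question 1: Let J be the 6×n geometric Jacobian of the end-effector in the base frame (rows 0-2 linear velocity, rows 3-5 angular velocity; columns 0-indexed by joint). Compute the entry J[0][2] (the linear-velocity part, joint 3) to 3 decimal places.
axis z_2 = (0.7071,0.7071,0.0000); lever o_n−o_2 = (0.7071,4.9497,5.1962)
cross product → J_v[:, 2] = (3.6742,-3.6742,3.0000)
J_ω[:, 2] = z_2
entry J[0][2] = 3.6742

3.674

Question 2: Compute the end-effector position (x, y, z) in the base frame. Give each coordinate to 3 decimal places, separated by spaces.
3.536 2.121 6.196

after link 1: o_1 = (0.0000, 0.0000, 4.0000)
after link 2: o_2 = (2.8284, -2.8284, 1.0000)
after link 3: o_3 = (3.8891, 1.7678, 5.3301)
after link 4: o_4 = (3.5355, 2.1213, 6.1962)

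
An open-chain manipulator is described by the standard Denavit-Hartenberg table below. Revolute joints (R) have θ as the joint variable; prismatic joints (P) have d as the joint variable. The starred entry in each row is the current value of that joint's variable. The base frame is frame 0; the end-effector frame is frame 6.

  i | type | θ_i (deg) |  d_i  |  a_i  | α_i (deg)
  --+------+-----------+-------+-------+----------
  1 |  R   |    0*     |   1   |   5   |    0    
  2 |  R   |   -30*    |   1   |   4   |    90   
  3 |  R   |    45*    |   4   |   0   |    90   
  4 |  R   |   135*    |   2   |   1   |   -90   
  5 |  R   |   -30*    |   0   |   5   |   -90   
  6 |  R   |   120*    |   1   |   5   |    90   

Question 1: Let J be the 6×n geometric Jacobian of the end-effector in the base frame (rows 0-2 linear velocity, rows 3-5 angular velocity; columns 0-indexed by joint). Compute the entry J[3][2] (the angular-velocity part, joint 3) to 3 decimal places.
axis z_2 = (-0.5000,-0.8660,0.0000); lever o_n−o_2 = (-3.0789,-9.3693,-1.3532)
cross product → J_v[:, 2] = (1.1719,-0.6766,2.0183)
J_ω[:, 2] = z_2
entry J[3][2] = -0.5000

-0.500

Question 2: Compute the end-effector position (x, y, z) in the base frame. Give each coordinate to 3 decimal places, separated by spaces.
5.385 -11.369 0.647

after link 1: o_1 = (5.0000, 0.0000, 1.0000)
after link 2: o_2 = (8.4641, -2.0000, 2.0000)
after link 3: o_3 = (6.4641, -5.4641, 2.0000)
after link 4: o_4 = (6.9023, -6.5336, 0.0858)
after link 5: o_5 = (5.0273, -8.9866, -3.8470)
after link 6: o_6 = (5.3852, -11.3693, 0.6468)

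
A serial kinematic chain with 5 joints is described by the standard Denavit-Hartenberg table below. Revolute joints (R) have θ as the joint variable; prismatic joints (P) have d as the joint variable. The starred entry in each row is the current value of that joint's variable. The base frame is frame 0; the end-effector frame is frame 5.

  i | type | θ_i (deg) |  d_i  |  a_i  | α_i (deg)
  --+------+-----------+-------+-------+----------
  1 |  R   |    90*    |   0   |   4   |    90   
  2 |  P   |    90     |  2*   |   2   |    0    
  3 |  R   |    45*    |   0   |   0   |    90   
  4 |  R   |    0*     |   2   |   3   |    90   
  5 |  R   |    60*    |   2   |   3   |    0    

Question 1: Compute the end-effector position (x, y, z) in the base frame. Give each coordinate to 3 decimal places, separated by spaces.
-0.000 4.069 8.433

after link 1: o_1 = (0.0000, 4.0000, 0.0000)
after link 2: o_2 = (2.0000, 4.0000, 2.0000)
after link 3: o_3 = (2.0000, 4.0000, 2.0000)
after link 4: o_4 = (2.0000, 3.2929, 5.5355)
after link 5: o_5 = (-0.0000, 4.0694, 8.4333)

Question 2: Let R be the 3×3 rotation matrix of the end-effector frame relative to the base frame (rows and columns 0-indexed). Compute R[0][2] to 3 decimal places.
End-effector z-axis (col 2 of R) = (-1.0000,0.0000,0.0000)
R[0][2] = -1.0000

-1.000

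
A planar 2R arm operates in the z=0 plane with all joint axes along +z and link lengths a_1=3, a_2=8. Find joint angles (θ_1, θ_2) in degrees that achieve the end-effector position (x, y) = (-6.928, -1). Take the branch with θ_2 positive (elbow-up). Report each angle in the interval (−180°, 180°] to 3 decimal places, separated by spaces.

89.996 120.004

cos θ_2 = (48.9972−3²−8²)/(2·3·8) = -0.5001; θ_2 = 120.0039° (elbow-up)
β = atan2(-1.0000,-6.9280) = -171.7866°; ψ = atan2(6.9279,-1.0005) = 98.2173°
θ_1 = β − ψ = -270.0039°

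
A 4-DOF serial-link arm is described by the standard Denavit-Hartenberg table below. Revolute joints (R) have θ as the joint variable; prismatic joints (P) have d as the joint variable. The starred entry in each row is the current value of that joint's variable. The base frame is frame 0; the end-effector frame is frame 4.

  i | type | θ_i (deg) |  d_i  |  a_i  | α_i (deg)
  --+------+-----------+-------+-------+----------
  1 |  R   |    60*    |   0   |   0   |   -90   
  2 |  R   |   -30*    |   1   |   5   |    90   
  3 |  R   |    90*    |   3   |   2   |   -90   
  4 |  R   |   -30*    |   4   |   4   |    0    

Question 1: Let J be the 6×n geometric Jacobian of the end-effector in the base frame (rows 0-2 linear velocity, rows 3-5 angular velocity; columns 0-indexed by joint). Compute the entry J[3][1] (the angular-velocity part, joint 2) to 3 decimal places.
axis z_1 = (-0.8660,0.5000,0.0000); lever o_n−o_1 = (-6.4151,1.8170,4.8301)
cross product → J_v[:, 1] = (2.4151,4.1830,1.6340)
J_ω[:, 1] = z_1
entry J[3][1] = -0.8660

-0.866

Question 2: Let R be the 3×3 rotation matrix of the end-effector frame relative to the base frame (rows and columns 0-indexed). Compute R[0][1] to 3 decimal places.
End-effector y-axis (col 1 of R) = (-0.2165,0.6250,-0.7500)
R[0][1] = -0.2165

-0.217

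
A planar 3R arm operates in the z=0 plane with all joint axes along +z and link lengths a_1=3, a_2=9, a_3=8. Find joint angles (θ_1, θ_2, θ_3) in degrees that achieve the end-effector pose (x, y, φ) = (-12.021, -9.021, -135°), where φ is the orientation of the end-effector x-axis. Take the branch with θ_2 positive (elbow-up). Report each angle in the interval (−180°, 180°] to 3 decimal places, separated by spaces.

90.007 134.995 -0.002

wrist centre = target − a_3·(cos φ, sin φ) = (-6.3641, -3.3641)
cos θ_2 = (51.8198−3²−9²)/(2·3·9) = -0.7070; θ_2 = 134.9946° (elbow-up)
β = atan2(-3.3641,-6.3641) = -152.1387°; ψ = atan2(6.3646,-3.3634) = 117.8543°
θ_1 = β − ψ = -269.9929°
θ_3 = φ − θ_1 − θ_2 = -0.0017° (wrapped to (-180°,180°])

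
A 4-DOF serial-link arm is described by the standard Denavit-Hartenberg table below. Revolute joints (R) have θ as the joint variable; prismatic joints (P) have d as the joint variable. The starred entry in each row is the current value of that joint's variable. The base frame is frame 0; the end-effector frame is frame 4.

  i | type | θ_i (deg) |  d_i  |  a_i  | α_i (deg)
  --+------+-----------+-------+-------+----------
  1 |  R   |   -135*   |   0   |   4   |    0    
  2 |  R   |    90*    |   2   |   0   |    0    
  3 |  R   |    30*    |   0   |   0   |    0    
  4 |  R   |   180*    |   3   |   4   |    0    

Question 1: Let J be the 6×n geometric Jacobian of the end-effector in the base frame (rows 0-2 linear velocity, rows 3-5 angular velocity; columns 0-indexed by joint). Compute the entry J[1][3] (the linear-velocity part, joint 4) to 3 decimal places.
-3.864

axis z_3 = (0.0000,0.0000,1.0000); lever o_n−o_3 = (-3.8637,1.0353,3.0000)
cross product → J_v[:, 3] = (-1.0353,-3.8637,0.0000)
J_ω[:, 3] = z_3
entry J[1][3] = -3.8637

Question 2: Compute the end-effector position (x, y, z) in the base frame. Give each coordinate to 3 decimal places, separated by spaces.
-6.692 -1.793 5.000

after link 1: o_1 = (-2.8284, -2.8284, 0.0000)
after link 2: o_2 = (-2.8284, -2.8284, 2.0000)
after link 3: o_3 = (-2.8284, -2.8284, 2.0000)
after link 4: o_4 = (-6.6921, -1.7932, 5.0000)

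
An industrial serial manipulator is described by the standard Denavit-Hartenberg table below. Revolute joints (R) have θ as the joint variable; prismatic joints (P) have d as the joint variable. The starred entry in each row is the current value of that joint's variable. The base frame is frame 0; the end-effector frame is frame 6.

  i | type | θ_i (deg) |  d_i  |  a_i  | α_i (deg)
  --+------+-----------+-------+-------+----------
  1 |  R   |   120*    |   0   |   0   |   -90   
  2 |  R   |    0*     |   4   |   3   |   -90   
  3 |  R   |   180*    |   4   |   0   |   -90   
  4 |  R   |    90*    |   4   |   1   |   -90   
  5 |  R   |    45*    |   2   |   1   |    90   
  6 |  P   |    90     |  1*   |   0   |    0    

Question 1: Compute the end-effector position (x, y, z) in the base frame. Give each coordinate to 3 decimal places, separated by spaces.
after link 1: o_1 = (0.0000, 0.0000, 0.0000)
after link 2: o_2 = (-4.9641, 0.5981, 0.0000)
after link 3: o_3 = (-4.9641, 0.5981, -4.0000)
after link 4: o_4 = (-8.4282, -1.4019, -3.0000)
after link 5: o_5 = (-8.8158, 0.6837, -2.2929)
after link 6: o_6 = (-9.4282, 0.3301, -1.5858)

-9.428 0.330 -1.586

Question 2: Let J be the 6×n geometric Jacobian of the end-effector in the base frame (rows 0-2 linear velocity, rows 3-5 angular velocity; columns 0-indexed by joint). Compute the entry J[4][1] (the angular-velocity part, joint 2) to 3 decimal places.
-0.500

axis z_1 = (-0.8660,-0.5000,0.0000); lever o_n−o_1 = (-9.4282,0.3301,-1.5858)
cross product → J_v[:, 1] = (0.7929,-1.3733,-5.0000)
J_ω[:, 1] = z_1
entry J[4][1] = -0.5000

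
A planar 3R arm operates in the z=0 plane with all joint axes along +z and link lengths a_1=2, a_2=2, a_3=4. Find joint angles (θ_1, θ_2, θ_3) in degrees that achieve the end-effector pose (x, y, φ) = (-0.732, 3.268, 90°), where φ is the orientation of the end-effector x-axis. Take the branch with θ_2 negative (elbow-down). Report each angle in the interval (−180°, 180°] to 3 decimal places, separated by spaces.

-59.999 -150.002 -59.999

wrist centre = target − a_3·(cos φ, sin φ) = (-0.7320, -0.7320)
cos θ_2 = (1.0716−2²−2²)/(2·2·2) = -0.8660; θ_2 = -150.0021° (elbow-down)
β = atan2(-0.7320,-0.7320) = -135.0000°; ψ = atan2(-0.9999,0.2679) = -75.0011°
θ_1 = β − ψ = -59.9989°
θ_3 = φ − θ_1 − θ_2 = -59.9989° (wrapped to (-180°,180°])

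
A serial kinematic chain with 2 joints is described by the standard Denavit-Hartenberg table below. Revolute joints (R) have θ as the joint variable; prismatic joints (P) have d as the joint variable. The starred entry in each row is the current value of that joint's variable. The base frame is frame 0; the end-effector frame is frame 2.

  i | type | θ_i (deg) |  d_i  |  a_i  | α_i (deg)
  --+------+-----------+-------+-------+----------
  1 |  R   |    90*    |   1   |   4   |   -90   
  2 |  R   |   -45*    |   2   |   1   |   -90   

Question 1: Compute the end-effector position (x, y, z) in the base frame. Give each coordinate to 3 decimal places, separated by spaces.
after link 1: o_1 = (0.0000, 4.0000, 1.0000)
after link 2: o_2 = (-2.0000, 4.7071, 1.7071)

-2.000 4.707 1.707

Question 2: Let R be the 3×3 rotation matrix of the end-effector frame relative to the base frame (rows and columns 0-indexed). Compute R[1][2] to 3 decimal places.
0.707

End-effector z-axis (col 2 of R) = (-0.0000,0.7071,-0.7071)
R[1][2] = 0.7071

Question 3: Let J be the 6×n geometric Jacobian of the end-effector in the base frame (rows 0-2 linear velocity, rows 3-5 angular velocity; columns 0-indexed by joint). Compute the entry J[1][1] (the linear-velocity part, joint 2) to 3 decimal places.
axis z_1 = (-1.0000,0.0000,0.0000); lever o_n−o_1 = (-2.0000,0.7071,0.7071)
cross product → J_v[:, 1] = (-0.0000,0.7071,-0.7071)
J_ω[:, 1] = z_1
entry J[1][1] = 0.7071

0.707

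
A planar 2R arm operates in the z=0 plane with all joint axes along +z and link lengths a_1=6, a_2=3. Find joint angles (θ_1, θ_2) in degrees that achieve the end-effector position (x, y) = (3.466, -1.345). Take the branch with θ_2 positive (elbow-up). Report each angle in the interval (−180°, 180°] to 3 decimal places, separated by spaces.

cos θ_2 = (13.8222−6²−3²)/(2·6·3) = -0.8661; θ_2 = 150.0029° (elbow-up)
β = atan2(-1.3450,3.4660) = -21.2090°; ψ = atan2(1.4999,3.4018) = 23.7926°
θ_1 = β − ψ = -45.0016°

-45.002 150.003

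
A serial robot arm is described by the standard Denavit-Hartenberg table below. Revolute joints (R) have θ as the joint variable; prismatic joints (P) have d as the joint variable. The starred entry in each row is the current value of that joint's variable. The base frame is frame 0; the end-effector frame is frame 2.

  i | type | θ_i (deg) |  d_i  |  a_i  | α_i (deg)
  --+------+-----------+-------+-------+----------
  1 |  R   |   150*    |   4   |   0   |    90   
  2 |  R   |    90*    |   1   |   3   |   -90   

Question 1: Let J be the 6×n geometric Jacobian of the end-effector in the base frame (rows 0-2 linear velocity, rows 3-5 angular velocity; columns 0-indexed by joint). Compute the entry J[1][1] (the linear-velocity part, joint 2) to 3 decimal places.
axis z_1 = (0.5000,0.8660,0.0000); lever o_n−o_1 = (0.5000,0.8660,3.0000)
cross product → J_v[:, 1] = (2.5981,-1.5000,0.0000)
J_ω[:, 1] = z_1
entry J[1][1] = -1.5000

-1.500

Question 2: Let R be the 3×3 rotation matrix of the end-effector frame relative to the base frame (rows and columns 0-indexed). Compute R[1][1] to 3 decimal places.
End-effector y-axis (col 1 of R) = (-0.5000,-0.8660,-0.0000)
R[1][1] = -0.8660

-0.866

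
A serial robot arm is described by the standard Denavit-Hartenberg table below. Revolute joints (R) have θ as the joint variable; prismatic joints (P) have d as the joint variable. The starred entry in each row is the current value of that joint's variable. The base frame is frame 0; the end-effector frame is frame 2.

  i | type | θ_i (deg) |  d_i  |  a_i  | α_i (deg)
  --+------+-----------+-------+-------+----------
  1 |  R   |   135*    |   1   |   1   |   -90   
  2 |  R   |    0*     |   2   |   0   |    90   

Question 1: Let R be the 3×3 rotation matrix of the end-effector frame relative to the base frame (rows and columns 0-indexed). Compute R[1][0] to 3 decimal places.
End-effector x-axis (col 0 of R) = (-0.7071,0.7071,0.0000)
R[1][0] = 0.7071

0.707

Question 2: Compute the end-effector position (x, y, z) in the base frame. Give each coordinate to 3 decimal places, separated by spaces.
-2.121 -0.707 1.000

after link 1: o_1 = (-0.7071, 0.7071, 1.0000)
after link 2: o_2 = (-2.1213, -0.7071, 1.0000)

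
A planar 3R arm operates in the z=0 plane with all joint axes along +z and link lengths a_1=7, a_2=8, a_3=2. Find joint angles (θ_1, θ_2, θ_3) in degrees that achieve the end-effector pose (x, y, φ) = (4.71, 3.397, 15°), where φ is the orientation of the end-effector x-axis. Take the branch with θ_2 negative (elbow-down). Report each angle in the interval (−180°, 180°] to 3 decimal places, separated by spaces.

134.993 -149.996 30.003

wrist centre = target − a_3·(cos φ, sin φ) = (2.7781, 2.8794)
cos θ_2 = (16.0088−7²−8²)/(2·7·8) = -0.8660; θ_2 = -149.9962° (elbow-down)
β = atan2(2.8794,2.7781) = 46.0249°; ψ = atan2(-4.0005,0.0721) = -88.9681°
θ_1 = β − ψ = 134.9930°
θ_3 = φ − θ_1 − θ_2 = 30.0033° (wrapped to (-180°,180°])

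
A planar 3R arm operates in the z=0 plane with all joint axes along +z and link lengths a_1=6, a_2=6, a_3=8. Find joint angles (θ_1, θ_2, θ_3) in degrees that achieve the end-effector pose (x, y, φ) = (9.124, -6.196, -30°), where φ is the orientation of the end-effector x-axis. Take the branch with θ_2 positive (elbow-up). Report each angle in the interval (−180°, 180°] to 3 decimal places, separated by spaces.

wrist centre = target − a_3·(cos φ, sin φ) = (2.1958, -2.1960)
cos θ_2 = (9.6439−6²−6²)/(2·6·6) = -0.8661; θ_2 = 150.0036° (elbow-up)
β = atan2(-2.1960,2.1958) = -45.0027°; ψ = atan2(2.9997,0.8037) = 75.0018°
θ_1 = β − ψ = -120.0044°
θ_3 = φ − θ_1 − θ_2 = -59.9991° (wrapped to (-180°,180°])

-120.004 150.004 -59.999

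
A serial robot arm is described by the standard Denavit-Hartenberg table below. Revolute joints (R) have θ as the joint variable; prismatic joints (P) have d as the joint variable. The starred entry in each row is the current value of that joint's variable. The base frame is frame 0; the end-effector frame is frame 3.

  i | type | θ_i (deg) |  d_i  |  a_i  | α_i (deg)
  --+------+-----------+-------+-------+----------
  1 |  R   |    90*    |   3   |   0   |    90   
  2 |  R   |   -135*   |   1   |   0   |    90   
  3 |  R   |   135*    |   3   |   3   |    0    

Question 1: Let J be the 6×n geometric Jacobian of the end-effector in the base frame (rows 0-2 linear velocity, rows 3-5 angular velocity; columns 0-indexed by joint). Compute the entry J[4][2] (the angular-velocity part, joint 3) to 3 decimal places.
-0.707

axis z_2 = (-0.0000,-0.7071,0.7071); lever o_n−o_2 = (2.1213,-0.6213,3.6213)
cross product → J_v[:, 2] = (-2.1213,1.5000,1.5000)
J_ω[:, 2] = z_2
entry J[4][2] = -0.7071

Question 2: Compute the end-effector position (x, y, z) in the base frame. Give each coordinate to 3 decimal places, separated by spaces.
3.121 -0.621 6.621

after link 1: o_1 = (0.0000, 0.0000, 3.0000)
after link 2: o_2 = (1.0000, -0.0000, 3.0000)
after link 3: o_3 = (3.1213, -0.6213, 6.6213)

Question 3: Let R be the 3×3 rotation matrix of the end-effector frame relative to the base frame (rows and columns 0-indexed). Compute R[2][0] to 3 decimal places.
End-effector x-axis (col 0 of R) = (0.7071,0.5000,0.5000)
R[2][0] = 0.5000

0.500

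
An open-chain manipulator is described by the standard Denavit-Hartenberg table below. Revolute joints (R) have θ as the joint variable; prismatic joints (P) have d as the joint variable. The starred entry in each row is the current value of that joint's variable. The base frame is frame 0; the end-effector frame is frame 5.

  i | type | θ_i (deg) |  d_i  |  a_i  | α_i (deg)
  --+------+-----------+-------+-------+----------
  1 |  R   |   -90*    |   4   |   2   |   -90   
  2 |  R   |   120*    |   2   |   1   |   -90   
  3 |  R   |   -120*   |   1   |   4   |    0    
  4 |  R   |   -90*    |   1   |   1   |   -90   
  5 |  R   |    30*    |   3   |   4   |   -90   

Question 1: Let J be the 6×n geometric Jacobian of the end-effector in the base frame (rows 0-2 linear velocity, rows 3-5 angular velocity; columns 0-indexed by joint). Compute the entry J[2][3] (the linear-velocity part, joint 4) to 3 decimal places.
-0.317

axis z_3 = (-0.0000,0.8660,0.5000); lever o_n−o_3 = (0.3660,-3.5490,4.1471)
cross product → J_v[:, 3] = (5.3660,0.1830,-0.3170)
J_ω[:, 3] = z_3
entry J[2][3] = -0.3170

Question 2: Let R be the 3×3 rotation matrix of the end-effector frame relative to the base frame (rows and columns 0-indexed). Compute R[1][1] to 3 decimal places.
0.250

End-effector y-axis (col 1 of R) = (-0.8660,0.2500,-0.4330)
R[1][1] = 0.2500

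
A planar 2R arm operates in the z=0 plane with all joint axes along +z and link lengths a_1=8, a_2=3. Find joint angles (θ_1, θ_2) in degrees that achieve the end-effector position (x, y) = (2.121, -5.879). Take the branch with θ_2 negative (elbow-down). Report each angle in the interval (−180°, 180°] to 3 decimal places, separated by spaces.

-50.319 -134.996

cos θ_2 = (39.0613−8²−3²)/(2·8·3) = -0.7071; θ_2 = -134.9959° (elbow-down)
β = atan2(-5.8790,2.1210) = -70.1618°; ψ = atan2(-2.1215,5.8788) = -19.8428°
θ_1 = β − ψ = -50.3190°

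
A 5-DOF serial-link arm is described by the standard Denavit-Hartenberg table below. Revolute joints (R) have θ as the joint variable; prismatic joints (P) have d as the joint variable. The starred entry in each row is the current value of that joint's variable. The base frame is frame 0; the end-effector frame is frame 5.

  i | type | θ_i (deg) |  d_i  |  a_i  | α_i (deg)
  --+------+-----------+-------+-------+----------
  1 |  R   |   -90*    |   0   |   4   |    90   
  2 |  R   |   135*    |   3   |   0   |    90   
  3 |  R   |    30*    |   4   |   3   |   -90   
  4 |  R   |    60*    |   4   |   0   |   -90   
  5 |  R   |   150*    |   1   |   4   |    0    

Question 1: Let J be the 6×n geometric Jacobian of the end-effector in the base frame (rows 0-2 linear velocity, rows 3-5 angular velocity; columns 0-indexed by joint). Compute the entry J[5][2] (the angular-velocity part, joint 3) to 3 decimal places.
0.707

axis z_2 = (0.0000,-0.7071,0.7071); lever o_n−o_2 = (-1.9330,-5.0572,4.1352)
cross product → J_v[:, 2] = (0.6519,-1.3668,-1.3668)
J_ω[:, 2] = z_2
entry J[5][2] = 0.7071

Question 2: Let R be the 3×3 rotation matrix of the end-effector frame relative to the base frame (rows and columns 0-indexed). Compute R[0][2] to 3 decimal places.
0.433

End-effector z-axis (col 2 of R) = (0.4330,-0.1768,-0.8839)
R[0][2] = 0.4330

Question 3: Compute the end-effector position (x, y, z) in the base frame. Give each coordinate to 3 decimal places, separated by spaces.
after link 1: o_1 = (0.0000, -4.0000, 0.0000)
after link 2: o_2 = (-3.0000, -4.0000, 0.0000)
after link 3: o_3 = (-4.5000, -4.9913, 4.6655)
after link 4: o_4 = (-7.9641, -6.4055, 3.2513)
after link 5: o_5 = (-4.9330, -9.0572, 4.1352)

-4.933 -9.057 4.135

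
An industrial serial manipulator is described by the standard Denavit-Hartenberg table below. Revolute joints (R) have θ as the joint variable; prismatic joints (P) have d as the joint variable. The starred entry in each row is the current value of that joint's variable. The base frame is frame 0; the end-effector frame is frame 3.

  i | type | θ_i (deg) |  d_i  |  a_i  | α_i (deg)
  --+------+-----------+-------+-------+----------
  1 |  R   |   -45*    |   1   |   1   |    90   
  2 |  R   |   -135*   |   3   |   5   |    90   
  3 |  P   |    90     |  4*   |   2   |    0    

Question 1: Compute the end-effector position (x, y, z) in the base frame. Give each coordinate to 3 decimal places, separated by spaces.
-7.328 0.257 0.293

after link 1: o_1 = (0.7071, -0.7071, 1.0000)
after link 2: o_2 = (-3.9142, -0.3284, -2.5355)
after link 3: o_3 = (-7.3284, 0.2574, 0.2929)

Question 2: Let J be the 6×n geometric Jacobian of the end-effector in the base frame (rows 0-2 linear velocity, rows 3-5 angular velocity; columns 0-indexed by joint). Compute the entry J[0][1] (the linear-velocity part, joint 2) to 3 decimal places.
axis z_1 = (-0.7071,-0.7071,0.0000); lever o_n−o_1 = (-8.0355,0.9645,-0.7071)
cross product → J_v[:, 1] = (0.5000,-0.5000,-6.3640)
J_ω[:, 1] = z_1
entry J[0][1] = 0.5000

0.500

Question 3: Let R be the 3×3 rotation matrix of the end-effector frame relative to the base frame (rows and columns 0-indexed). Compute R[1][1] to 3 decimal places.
-0.500

End-effector y-axis (col 1 of R) = (0.5000,-0.5000,0.7071)
R[1][1] = -0.5000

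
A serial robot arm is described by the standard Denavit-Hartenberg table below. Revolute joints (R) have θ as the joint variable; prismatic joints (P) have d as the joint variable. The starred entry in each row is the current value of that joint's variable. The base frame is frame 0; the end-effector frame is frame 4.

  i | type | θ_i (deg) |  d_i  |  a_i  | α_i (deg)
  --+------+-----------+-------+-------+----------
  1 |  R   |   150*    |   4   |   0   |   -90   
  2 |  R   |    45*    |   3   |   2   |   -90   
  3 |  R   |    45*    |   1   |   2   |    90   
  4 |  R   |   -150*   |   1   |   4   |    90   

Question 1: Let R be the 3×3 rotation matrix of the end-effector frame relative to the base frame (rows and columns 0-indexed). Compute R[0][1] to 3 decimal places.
-0.787

End-effector y-axis (col 1 of R) = (-0.7866,-0.3624,-0.5000)
R[0][1] = -0.7866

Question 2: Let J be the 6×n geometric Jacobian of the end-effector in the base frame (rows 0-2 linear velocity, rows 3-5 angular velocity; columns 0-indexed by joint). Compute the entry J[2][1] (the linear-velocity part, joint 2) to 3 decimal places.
axis z_1 = (-0.5000,-0.8660,0.0000); lever o_n−o_1 = (-4.0073,-3.1624,-0.4751)
cross product → J_v[:, 1] = (0.4114,-0.2375,-1.8893)
J_ω[:, 1] = z_1
entry J[2][1] = -1.8893

-1.889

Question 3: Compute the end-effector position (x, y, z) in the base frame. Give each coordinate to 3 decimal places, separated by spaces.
after link 1: o_1 = (0.0000, 0.0000, 4.0000)
after link 2: o_2 = (-2.7247, -1.8910, 2.5858)
after link 3: o_3 = (-2.2713, -0.5198, 0.8787)
after link 4: o_4 = (-4.0073, -3.1624, 3.5249)

-4.007 -3.162 3.525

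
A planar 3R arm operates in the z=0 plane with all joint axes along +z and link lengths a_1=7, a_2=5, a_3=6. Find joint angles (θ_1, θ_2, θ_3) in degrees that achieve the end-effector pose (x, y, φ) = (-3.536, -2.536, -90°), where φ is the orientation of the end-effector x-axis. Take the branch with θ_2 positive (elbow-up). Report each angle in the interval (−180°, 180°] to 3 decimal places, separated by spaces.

wrist centre = target − a_3·(cos φ, sin φ) = (-3.5360, 3.4640)
cos θ_2 = (24.5026−7²−5²)/(2·7·5) = -0.7071; θ_2 = 134.9999° (elbow-up)
β = atan2(3.4640,-3.5360) = 135.5893°; ψ = atan2(3.5355,3.4645) = 45.5817°
θ_1 = β − ψ = 90.0076°
θ_3 = φ − θ_1 − θ_2 = 44.9924° (wrapped to (-180°,180°])

90.008 135.000 44.992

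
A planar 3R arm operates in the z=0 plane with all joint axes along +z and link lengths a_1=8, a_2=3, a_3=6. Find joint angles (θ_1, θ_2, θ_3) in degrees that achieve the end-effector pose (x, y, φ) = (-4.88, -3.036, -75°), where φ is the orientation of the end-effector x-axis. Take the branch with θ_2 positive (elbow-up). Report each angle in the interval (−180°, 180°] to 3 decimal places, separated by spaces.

134.995 120.003 30.001

wrist centre = target − a_3·(cos φ, sin φ) = (-6.4329, 2.7596)
cos θ_2 = (48.9975−8²−3²)/(2·8·3) = -0.5001; θ_2 = 120.0034° (elbow-up)
β = atan2(2.7596,-6.4329) = 156.7819°; ψ = atan2(2.5980,6.4998) = 21.7866°
θ_1 = β − ψ = 134.9953°
θ_3 = φ − θ_1 − θ_2 = 30.0013° (wrapped to (-180°,180°])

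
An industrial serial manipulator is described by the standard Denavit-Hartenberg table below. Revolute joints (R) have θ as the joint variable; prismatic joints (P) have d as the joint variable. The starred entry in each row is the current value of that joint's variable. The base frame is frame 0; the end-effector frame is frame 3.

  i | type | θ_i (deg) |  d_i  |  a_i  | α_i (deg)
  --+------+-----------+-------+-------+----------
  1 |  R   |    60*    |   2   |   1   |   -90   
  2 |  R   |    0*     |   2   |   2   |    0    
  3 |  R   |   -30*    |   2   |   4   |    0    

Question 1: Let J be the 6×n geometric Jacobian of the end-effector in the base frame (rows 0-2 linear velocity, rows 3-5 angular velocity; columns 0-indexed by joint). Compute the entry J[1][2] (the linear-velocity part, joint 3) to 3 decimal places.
1.732

axis z_2 = (-0.8660,0.5000,0.0000); lever o_n−o_2 = (0.0000,4.0000,2.0000)
cross product → J_v[:, 2] = (1.0000,1.7321,-3.4641)
J_ω[:, 2] = z_2
entry J[1][2] = 1.7321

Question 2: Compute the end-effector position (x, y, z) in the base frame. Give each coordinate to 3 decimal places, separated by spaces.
-0.232 7.598 4.000

after link 1: o_1 = (0.5000, 0.8660, 2.0000)
after link 2: o_2 = (-0.2321, 3.5981, 2.0000)
after link 3: o_3 = (-0.2321, 7.5981, 4.0000)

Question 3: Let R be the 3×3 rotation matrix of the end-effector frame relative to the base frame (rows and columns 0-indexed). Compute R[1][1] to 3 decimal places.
0.433

End-effector y-axis (col 1 of R) = (0.2500,0.4330,-0.8660)
R[1][1] = 0.4330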